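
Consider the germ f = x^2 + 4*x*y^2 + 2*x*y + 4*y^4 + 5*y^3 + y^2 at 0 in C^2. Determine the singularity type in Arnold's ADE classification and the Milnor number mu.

The Hessian of f at 0 is [[2, 2], [2, 2]] with rank 1, so corank 1. A Groebner basis of the Jacobian ideal J(f) in C{x,y} is {y^2, x + y}; counting standard monomials gives mu = 2. Corank 1: A-series; mu = 2 gives A_2.

Type A_{2}, Milnor number mu = 2.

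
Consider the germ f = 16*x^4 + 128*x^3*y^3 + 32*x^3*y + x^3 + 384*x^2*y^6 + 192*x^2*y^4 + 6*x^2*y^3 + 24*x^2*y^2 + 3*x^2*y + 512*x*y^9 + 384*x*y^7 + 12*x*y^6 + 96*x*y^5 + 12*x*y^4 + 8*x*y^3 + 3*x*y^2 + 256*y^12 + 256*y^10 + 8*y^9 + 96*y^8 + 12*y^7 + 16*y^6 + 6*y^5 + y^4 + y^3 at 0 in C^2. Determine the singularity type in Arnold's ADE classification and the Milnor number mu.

Type E_{6}, Milnor number mu = 6.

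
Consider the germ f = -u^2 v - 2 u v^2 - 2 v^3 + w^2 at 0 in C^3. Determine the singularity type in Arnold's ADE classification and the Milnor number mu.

The Hessian of f at 0 has rank 1. Corank 2; j^3 = -v*(u^2 + 2*u*v + 2*v^2) splits into three distinct lines over C (the quadratic factor has nonzero discriminant), so D_4.

Type D_4, Milnor number mu = 4.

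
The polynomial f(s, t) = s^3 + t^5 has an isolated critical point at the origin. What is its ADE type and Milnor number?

Type E_8, Milnor number mu = 8.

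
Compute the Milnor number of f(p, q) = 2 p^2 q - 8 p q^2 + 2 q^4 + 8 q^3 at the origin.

5

The Hessian of f at 0 has rank 0. Corank 2; j^3 = 2*q*(p - 2*q)^2 has shape L^2 M (L != M), so D-series; mu = 5 gives D_5.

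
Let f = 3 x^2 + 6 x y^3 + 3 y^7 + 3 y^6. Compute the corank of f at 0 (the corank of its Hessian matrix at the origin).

1

The Hessian at 0 is [[6, 0], [0, 0]] of rank 1; hence corank 1.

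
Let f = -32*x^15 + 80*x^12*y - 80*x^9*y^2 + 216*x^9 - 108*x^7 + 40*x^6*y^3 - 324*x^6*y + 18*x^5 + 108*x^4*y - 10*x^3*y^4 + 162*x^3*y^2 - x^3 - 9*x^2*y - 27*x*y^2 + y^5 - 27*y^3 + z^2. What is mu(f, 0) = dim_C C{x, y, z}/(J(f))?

8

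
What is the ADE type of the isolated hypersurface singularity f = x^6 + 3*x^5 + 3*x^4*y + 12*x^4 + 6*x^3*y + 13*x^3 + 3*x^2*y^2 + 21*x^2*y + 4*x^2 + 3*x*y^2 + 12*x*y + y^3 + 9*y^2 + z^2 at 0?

A_{2}

The Hessian of f at 0 is [[8, 12, 0], [12, 18, 0], [0, 0, 2]] with rank 2, so corank 1. A Groebner basis of the Jacobian ideal J(f) in C{x,y,z} is {y^2, x + 3*y/2, z}; counting standard monomials gives mu = 2. Corank 1: A-series; mu = 2 gives A_2.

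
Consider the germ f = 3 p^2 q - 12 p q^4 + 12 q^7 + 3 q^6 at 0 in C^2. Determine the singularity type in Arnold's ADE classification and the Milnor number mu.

The Hessian of f at 0 is [[0, 0], [0, 0]] with rank 0, so corank 2. A Groebner basis of the Jacobian ideal J(f) in C{p,q} is {-p*q/2 + q^4, p^3, p^2*q, p^2/3 + p*q^2}; counting standard monomials gives mu = 7. Corank 2; j^3 = 3*p^2*q has shape L^2 M (L != M), so D-series; mu = 7 gives D_7.

Type D_{7}, Milnor number mu = 7.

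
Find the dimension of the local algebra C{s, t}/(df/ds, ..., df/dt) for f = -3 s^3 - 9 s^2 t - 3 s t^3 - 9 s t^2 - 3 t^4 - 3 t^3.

7

The Hessian of f at 0 is [[0, 0], [0, 0]] with rank 0, so corank 2. A Groebner basis of the Jacobian ideal J(f) in C{s,t} is {s^3 + 3*s^2*t + 6*s^2 + 12*s*t + 6*t^2, -3*s^2 + s*t^2 - 6*s*t - 3*t^2, 3*s^2 + 6*s*t + t^3 + 3*t^2}; counting standard monomials gives mu = 7. Corank 2; j^3 = -3*(s + t)^3 is a perfect cube, so E-series; the 4-jet and mu = 7 give E_7.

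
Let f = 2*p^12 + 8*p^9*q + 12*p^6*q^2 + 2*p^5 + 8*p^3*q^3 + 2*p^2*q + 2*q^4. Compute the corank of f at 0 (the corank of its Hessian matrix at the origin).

2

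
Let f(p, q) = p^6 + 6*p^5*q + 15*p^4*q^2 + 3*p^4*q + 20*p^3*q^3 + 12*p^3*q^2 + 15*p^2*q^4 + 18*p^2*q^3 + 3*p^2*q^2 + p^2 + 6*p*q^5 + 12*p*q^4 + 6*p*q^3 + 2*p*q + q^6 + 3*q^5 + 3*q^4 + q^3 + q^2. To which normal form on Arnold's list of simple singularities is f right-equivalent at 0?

The Hessian of f at 0 has rank 1. Corank 1: A-series; mu = 2 gives A_2.

A2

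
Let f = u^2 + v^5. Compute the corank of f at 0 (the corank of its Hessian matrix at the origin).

1

Hessian at 0 has rank 1.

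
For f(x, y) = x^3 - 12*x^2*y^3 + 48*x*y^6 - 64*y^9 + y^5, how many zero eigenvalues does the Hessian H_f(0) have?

Hessian at 0 has rank 0.

2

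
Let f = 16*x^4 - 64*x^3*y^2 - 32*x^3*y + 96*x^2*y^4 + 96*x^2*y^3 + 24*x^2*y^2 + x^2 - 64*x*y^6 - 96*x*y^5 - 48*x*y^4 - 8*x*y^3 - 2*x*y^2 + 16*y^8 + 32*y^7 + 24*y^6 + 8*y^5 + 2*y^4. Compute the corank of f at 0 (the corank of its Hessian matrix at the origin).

1

Hessian at 0 has rank 1.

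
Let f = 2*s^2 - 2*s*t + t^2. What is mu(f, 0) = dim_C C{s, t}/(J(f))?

1

The Hessian of f at 0 is [[4, -2], [-2, 2]] with rank 2, so corank 0. A Groebner basis of the Jacobian ideal J(f) in C{s,t} is {s, t}; counting standard monomials gives mu = 1. Corank 0: nondegenerate Morse point, so A_1.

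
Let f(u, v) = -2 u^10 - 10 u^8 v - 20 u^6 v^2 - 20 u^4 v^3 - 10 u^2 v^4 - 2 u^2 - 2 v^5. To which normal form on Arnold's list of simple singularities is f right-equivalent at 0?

A_4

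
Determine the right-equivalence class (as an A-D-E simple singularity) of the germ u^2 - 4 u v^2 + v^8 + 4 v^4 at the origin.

A7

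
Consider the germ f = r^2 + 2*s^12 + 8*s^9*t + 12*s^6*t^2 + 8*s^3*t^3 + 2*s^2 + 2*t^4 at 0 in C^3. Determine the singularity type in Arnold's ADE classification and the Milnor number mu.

The Hessian of f at 0 has rank 2. Corank 1: A-series; mu = 3 gives A_3.

Type A3, Milnor number mu = 3.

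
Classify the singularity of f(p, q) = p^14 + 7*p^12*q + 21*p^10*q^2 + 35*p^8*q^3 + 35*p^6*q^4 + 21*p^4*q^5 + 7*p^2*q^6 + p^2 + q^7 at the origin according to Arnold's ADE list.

A6

The Hessian of f at 0 has rank 1. Corank 1: A-series; mu = 6 gives A_6.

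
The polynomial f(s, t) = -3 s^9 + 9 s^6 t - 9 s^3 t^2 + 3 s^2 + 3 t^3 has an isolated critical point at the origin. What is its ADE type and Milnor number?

Type A_2, Milnor number mu = 2.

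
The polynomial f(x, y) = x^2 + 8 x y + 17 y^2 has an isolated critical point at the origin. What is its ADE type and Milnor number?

Type A_{1}, Milnor number mu = 1.

The Hessian of f at 0 is [[2, 8], [8, 34]] with rank 2, so corank 0. A Groebner basis of the Jacobian ideal J(f) in C{x,y} is {x, y}; counting standard monomials gives mu = 1. Corank 0: nondegenerate Morse point, so A_1.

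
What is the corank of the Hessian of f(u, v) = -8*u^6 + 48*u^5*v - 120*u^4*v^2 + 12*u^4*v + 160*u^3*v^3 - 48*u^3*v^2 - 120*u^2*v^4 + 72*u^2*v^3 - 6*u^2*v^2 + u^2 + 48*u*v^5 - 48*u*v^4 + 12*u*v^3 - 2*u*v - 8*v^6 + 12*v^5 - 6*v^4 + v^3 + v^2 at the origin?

1

The Hessian at 0 is [[2, -2], [-2, 2]] of rank 1; hence corank 1.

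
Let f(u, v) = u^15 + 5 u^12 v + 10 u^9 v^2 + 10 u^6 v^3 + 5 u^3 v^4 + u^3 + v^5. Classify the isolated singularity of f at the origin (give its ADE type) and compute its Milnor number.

The Hessian of f at 0 is [[0, 0], [0, 0]] with rank 0, so corank 2. A Groebner basis of the Jacobian ideal J(f) in C{u,v} is {v^4, u^2}; counting standard monomials gives mu = 8. Corank 2; j^3 = u^3 is a perfect cube, so E-series; the 5-jet and mu = 8 give E_8.

Type E8, Milnor number mu = 8.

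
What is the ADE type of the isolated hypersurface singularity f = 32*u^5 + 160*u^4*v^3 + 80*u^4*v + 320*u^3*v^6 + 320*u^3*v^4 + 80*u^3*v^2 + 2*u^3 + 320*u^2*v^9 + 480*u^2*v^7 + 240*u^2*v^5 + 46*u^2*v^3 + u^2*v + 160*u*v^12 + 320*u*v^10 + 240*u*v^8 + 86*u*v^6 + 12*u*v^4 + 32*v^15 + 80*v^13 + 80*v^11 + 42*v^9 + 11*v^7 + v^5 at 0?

D6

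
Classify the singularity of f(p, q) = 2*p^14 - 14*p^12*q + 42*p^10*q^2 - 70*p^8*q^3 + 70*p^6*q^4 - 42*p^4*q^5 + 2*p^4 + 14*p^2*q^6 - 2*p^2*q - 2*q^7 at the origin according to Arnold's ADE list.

The Hessian of f at 0 has rank 0. Corank 2; j^3 = -2*p^2*q has shape L^2 M (L != M), so D-series; mu = 8 gives D_8.

D_{8}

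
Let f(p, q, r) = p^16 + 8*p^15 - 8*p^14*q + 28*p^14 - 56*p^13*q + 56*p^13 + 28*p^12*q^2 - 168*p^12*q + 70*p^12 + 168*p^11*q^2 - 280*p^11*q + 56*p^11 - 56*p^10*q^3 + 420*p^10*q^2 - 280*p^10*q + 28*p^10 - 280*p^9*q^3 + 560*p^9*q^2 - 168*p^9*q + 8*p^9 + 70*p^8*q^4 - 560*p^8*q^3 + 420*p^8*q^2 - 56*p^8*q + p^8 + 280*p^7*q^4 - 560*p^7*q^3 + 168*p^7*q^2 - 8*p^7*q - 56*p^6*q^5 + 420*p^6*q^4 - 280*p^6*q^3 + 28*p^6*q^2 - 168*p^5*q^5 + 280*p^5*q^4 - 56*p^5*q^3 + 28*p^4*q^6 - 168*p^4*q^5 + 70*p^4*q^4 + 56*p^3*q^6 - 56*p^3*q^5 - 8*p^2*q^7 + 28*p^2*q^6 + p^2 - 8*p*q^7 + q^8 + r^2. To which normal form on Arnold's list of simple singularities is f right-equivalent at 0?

A7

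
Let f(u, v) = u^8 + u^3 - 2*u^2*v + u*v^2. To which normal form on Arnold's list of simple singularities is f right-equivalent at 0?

D_9

The Hessian of f at 0 has rank 0. Corank 2; j^3 = u*(u - v)^2 has shape L^2 M (L != M), so D-series; mu = 9 gives D_9.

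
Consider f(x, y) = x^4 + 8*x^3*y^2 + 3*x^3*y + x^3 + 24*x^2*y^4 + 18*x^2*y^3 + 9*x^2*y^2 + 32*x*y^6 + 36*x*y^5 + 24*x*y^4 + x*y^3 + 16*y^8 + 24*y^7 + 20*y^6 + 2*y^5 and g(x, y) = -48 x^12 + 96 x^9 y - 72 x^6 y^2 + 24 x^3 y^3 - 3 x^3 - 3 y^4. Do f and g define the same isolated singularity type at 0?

The Hessian of f at 0 has rank 0. Corank 2; j^3 = x^3 is a perfect cube, so E-series; the 4-jet and mu = 7 give E_7. The Hessian of g at 0 has rank 0. Corank 2; j^3 = -3*x^3 is a perfect cube, so E-series; the 4-jet and mu = 6 give E_6. f is E_7 but g is E_6, hence not right-equivalent.

No.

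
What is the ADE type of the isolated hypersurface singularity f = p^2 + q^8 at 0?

A7

The Hessian of f at 0 is [[2, 0], [0, 0]] with rank 1, so corank 1. A Groebner basis of the Jacobian ideal J(f) in C{p,q} is {q^7, p}; counting standard monomials gives mu = 7. Corank 1: A-series; mu = 7 gives A_7.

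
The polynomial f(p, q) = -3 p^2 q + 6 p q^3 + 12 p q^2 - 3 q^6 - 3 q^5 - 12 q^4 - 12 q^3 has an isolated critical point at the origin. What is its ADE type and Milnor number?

Type D7, Milnor number mu = 7.

The Hessian of f at 0 has rank 0. Corank 2; j^3 = -3*q*(p - 2*q)^2 has shape L^2 M (L != M), so D-series; mu = 7 gives D_7.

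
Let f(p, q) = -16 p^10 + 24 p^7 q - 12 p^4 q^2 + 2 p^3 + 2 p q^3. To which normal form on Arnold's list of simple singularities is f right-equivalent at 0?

The Hessian of f at 0 has rank 0. Corank 2; j^3 = 2*p^3 is a perfect cube, so E-series; the 4-jet and mu = 7 give E_7.

E7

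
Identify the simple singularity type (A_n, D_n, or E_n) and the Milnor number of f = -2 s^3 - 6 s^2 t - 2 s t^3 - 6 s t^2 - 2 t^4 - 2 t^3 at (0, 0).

Type E7, Milnor number mu = 7.

The Hessian of f at 0 has rank 0. Corank 2; j^3 = -2*(s + t)^3 is a perfect cube, so E-series; the 4-jet and mu = 7 give E_7.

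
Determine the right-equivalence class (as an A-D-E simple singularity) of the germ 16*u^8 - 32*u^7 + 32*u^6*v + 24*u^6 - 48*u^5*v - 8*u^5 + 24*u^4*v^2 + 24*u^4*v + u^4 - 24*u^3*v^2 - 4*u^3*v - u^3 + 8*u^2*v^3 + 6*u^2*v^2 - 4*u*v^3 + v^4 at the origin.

The Hessian of f at 0 has rank 0. Corank 2; j^3 = -u^3 is a perfect cube, so E-series; the 4-jet and mu = 6 give E_6.

E_6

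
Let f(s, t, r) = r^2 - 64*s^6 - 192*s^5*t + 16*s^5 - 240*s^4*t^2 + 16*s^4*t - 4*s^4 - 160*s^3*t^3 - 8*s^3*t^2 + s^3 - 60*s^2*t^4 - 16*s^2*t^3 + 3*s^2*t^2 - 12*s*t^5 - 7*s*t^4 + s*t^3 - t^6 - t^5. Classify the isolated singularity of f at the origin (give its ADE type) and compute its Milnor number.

Type E_{7}, Milnor number mu = 7.

The Hessian of f at 0 has rank 1. Corank 2; j^3 = s^3 is a perfect cube, so E-series; the 4-jet and mu = 7 give E_7.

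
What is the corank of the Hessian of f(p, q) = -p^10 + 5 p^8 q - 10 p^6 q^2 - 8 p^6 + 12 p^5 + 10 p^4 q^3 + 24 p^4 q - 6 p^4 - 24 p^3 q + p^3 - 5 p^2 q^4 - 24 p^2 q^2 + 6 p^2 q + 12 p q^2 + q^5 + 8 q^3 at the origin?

2

The Hessian at 0 is [[0, 0], [0, 0]] of rank 0; hence corank 2.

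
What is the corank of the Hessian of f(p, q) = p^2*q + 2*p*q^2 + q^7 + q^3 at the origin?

2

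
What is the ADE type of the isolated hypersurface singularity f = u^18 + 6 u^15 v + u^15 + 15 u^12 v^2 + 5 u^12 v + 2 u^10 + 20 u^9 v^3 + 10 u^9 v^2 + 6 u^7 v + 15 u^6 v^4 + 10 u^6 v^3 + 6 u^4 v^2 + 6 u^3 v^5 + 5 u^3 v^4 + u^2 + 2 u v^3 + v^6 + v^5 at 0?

A_4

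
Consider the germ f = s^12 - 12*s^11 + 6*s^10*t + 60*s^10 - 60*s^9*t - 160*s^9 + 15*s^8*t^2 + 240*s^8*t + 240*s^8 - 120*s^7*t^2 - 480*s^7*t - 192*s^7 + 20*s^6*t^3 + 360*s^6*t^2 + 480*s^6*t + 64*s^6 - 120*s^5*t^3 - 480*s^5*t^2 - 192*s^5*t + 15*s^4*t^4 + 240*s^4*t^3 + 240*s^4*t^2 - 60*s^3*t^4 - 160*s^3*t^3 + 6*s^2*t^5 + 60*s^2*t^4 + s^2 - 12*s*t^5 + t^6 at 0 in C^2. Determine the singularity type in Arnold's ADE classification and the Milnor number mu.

The Hessian of f at 0 has rank 1. Corank 1: A-series; mu = 5 gives A_5.

Type A_5, Milnor number mu = 5.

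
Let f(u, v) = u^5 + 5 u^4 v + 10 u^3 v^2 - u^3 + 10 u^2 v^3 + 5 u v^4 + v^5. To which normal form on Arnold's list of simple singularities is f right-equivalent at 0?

E_8

The Hessian of f at 0 has rank 0. Corank 2; j^3 = -u^3 is a perfect cube, so E-series; the 5-jet and mu = 8 give E_8.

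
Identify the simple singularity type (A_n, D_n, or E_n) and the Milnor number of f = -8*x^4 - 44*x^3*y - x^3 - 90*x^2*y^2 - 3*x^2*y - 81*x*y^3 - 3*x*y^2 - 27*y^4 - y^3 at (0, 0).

The Hessian of f at 0 has rank 0. Corank 2; j^3 = -(x + y)^3 is a perfect cube, so E-series; the 4-jet and mu = 7 give E_7.

Type E_{7}, Milnor number mu = 7.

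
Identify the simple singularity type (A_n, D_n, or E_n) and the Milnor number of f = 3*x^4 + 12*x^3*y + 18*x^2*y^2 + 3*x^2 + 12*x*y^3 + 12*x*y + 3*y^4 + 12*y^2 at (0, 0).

Type A_{3}, Milnor number mu = 3.

The Hessian of f at 0 has rank 1. Corank 1: A-series; mu = 3 gives A_3.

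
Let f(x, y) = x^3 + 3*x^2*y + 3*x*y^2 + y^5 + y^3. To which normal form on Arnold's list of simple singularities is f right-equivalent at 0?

E_{8}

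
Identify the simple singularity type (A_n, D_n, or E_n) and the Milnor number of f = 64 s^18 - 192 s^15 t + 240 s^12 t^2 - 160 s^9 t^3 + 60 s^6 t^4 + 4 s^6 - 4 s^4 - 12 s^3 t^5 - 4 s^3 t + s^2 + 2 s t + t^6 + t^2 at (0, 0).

The Hessian of f at 0 is [[2, 2], [2, 2]] with rank 1, so corank 1. A Groebner basis of the Jacobian ideal J(f) in C{s,t} is {s*t^2 - s/2 - t/2, s/2 + t^3 + t/2, s^2 + 2*s*t + t^2}; counting standard monomials gives mu = 5. Corank 1: A-series; mu = 5 gives A_5.

Type A_5, Milnor number mu = 5.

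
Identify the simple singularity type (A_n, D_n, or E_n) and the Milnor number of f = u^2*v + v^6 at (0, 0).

The Hessian of f at 0 has rank 0. Corank 2; j^3 = u^2*v has shape L^2 M (L != M), so D-series; mu = 7 gives D_7.

Type D_7, Milnor number mu = 7.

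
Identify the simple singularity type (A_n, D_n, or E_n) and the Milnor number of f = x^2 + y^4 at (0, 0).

Type A3, Milnor number mu = 3.

The Hessian of f at 0 has rank 1. Corank 1: A-series; mu = 3 gives A_3.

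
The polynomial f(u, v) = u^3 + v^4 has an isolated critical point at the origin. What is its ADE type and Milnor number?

The Hessian of f at 0 has rank 0. Corank 2; j^3 = u^3 is a perfect cube, so E-series; the 4-jet and mu = 6 give E_6.

Type E_6, Milnor number mu = 6.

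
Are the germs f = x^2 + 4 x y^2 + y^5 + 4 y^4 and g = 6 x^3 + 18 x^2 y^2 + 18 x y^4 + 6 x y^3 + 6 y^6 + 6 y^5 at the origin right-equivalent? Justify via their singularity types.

No.

The Hessian of f at 0 is [[2, 0], [0, 0]] with rank 1, so corank 1. A Groebner basis of the Jacobian ideal J(f) in C{x,y} is {x^2, x/2 + y^2}; counting standard monomials gives mu = 4. Corank 1: A-series; mu = 4 gives A_4. The Hessian of g at 0 is [[0, 0], [0, 0]] with rank 0, so corank 2. A Groebner basis of the Jacobian ideal J(g) in C{x,y} is {-x^2 + y^4 - y^3/3, x^3, x^2*y + x^2/3 + y^3/9, x^2 + x*y^2 + y^3/3}; counting standard monomials gives mu = 7. Corank 2; j^3 = 6*x^3 is a perfect cube, so E-series; the 4-jet and mu = 7 give E_7. f is A_4 but g is E_7, hence not right-equivalent.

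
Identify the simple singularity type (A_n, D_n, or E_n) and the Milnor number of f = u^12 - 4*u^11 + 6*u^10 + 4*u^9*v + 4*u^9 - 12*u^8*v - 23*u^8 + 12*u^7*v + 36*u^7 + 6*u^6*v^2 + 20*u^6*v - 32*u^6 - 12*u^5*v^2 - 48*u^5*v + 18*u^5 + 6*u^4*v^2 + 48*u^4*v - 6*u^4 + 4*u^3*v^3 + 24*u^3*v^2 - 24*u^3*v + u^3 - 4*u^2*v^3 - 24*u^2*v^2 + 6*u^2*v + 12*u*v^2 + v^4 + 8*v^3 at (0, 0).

Type E_{6}, Milnor number mu = 6.

The Hessian of f at 0 has rank 0. Corank 2; j^3 = (u + 2*v)^3 is a perfect cube, so E-series; the 4-jet and mu = 6 give E_6.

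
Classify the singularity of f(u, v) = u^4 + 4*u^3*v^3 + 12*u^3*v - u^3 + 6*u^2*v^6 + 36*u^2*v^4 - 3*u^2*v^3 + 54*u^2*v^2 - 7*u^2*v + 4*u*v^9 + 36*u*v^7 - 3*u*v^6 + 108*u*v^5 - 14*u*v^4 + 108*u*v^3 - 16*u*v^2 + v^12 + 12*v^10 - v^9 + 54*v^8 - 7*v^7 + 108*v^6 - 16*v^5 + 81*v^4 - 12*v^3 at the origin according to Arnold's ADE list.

The Hessian of f at 0 is [[0, 0], [0, 0]] with rank 0, so corank 2. A Groebner basis of the Jacobian ideal J(f) in C{u,v} is {u*v^2 - u*v/2 - v^2, u*v/4 + v^3 + v^2/2, u^2 + 5*u*v + 6*v^2}; counting standard monomials gives mu = 5. Corank 2; j^3 = -(u + 2*v)^2*(u + 3*v) has shape L^2 M (L != M), so D-series; mu = 5 gives D_5.

D_{5}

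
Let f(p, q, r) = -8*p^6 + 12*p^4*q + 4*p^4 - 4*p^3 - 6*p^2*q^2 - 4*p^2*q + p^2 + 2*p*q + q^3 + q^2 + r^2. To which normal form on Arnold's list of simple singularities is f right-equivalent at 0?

A_2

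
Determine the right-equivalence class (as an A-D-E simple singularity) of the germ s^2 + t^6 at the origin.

A_5

The Hessian of f at 0 has rank 1. Corank 1: A-series; mu = 5 gives A_5.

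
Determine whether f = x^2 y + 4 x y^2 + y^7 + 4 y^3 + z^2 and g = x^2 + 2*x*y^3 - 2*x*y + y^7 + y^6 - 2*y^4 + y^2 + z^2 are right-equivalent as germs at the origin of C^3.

The Hessian of f at 0 is [[0, 0, 0], [0, 0, 0], [0, 0, 2]] with rank 1, so corank 2. A Groebner basis of the Jacobian ideal J(f) in C{x,y,z} is {x^2/7 + y^6 - 4*y^2/7, x^3 + 8*y^3, x*y + 2*y^2, z}; counting standard monomials gives mu = 8. Corank 2; j^3 = y*(x + 2*y)^2 has shape L^2 M (L != M), so D-series; mu = 8 gives D_8. The Hessian of g at 0 is [[2, -2, 0], [-2, 2, 0], [0, 0, 2]] with rank 2, so corank 1. A Groebner basis of the Jacobian ideal J(g) in C{x,y,z} is {x + y^3 - y, x^2 - 2*x*y + y^2, z}; counting standard monomials gives mu = 6. Corank 1: A-series; mu = 6 gives A_6. f is D_8 but g is A_6, hence not right-equivalent.

No.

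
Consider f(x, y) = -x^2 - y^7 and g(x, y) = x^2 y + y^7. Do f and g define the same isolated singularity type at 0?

No.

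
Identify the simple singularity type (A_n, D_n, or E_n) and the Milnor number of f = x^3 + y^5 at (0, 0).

The Hessian of f at 0 has rank 0. Corank 2; j^3 = x^3 is a perfect cube, so E-series; the 5-jet and mu = 8 give E_8.

Type E_{8}, Milnor number mu = 8.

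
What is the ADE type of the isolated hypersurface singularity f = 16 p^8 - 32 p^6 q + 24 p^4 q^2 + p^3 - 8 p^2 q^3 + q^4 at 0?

The Hessian of f at 0 is [[0, 0], [0, 0]] with rank 0, so corank 2. A Groebner basis of the Jacobian ideal J(f) in C{p,q} is {q^3, p^2}; counting standard monomials gives mu = 6. Corank 2; j^3 = p^3 is a perfect cube, so E-series; the 4-jet and mu = 6 give E_6.

E6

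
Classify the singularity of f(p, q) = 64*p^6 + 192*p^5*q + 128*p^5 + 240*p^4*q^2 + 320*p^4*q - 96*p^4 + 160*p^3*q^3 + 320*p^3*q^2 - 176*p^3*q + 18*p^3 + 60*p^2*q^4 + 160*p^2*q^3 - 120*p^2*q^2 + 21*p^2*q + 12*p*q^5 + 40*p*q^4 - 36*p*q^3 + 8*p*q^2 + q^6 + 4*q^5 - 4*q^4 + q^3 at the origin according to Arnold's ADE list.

The Hessian of f at 0 is [[0, 0], [0, 0]] with rank 0, so corank 2. A Groebner basis of the Jacobian ideal J(f) in C{p,q} is {-11907*p^2/4 - 14013*p*q/8 + q^4 - 69*q^3/4 - 2025*q^2/8, p^3 - 75*p^2/2 - 89*p*q/4 - q^3/6 - 13*q^2/4, p^2*q + 63*p^2 + 75*p*q/2 + 2*q^3/9 + 11*q^2/2, -153*p^2/2 + p*q^2 - 183*p*q/4 - q^3/18 - 27*q^2/4}; counting standard monomials gives mu = 7. Corank 2; j^3 = (2*p + q)*(3*p + q)^2 has shape L^2 M (L != M), so D-series; mu = 7 gives D_7.

D7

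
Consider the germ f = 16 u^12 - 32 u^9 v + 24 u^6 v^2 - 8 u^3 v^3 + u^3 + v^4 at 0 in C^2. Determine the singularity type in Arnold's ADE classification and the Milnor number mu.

The Hessian of f at 0 has rank 0. Corank 2; j^3 = u^3 is a perfect cube, so E-series; the 4-jet and mu = 6 give E_6.

Type E_6, Milnor number mu = 6.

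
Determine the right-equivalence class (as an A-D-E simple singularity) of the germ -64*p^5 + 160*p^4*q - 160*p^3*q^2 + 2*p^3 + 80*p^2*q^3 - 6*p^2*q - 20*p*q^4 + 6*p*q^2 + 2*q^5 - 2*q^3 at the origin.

The Hessian of f at 0 has rank 0. Corank 2; j^3 = 2*(p - q)^3 is a perfect cube, so E-series; the 5-jet and mu = 8 give E_8.

E8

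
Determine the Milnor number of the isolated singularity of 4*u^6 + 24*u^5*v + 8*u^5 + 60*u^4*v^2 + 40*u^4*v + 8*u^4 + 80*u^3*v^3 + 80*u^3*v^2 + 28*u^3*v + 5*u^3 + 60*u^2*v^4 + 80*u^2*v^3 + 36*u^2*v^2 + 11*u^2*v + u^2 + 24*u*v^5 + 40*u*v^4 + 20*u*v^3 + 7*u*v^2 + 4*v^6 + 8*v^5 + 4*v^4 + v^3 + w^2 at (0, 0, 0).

The Hessian of f at 0 has rank 2. Corank 1: A-series; mu = 2 gives A_2.

2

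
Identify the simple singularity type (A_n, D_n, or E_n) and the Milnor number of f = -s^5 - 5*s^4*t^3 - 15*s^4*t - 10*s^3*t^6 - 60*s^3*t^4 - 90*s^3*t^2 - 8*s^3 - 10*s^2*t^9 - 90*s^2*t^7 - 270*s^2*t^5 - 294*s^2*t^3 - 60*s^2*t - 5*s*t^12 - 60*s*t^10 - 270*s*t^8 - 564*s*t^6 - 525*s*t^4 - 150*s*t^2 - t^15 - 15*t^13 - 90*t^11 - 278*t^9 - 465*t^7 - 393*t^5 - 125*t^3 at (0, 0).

Type E_{8}, Milnor number mu = 8.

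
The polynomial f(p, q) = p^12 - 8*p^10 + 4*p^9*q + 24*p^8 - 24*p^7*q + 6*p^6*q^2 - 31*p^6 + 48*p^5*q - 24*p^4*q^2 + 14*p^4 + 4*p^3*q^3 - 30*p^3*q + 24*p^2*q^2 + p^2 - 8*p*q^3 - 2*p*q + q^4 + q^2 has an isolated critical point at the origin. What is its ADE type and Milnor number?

The Hessian of f at 0 has rank 1. Corank 1: A-series; mu = 3 gives A_3.

Type A_{3}, Milnor number mu = 3.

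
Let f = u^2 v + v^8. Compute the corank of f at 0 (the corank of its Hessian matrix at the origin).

2

The Hessian at 0 is [[0, 0], [0, 0]] of rank 0; hence corank 2.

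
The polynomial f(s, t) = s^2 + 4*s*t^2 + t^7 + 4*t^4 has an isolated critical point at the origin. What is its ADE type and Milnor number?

Type A_{6}, Milnor number mu = 6.

The Hessian of f at 0 is [[2, 0], [0, 0]] with rank 1, so corank 1. A Groebner basis of the Jacobian ideal J(f) in C{s,t} is {s^3, s/2 + t^2}; counting standard monomials gives mu = 6. Corank 1: A-series; mu = 6 gives A_6.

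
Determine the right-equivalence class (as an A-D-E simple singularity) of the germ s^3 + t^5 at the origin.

E_{8}

The Hessian of f at 0 has rank 0. Corank 2; j^3 = s^3 is a perfect cube, so E-series; the 5-jet and mu = 8 give E_8.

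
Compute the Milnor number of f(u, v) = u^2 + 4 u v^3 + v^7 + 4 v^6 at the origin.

6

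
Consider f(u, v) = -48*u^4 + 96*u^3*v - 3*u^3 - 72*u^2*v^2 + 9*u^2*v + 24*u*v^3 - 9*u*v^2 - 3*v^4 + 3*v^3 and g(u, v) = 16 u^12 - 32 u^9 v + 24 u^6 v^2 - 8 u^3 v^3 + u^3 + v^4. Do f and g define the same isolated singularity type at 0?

The Hessian of f at 0 has rank 0. Corank 2; j^3 = -3*(u - v)^3 is a perfect cube, so E-series; the 4-jet and mu = 6 give E_6. The Hessian of g at 0 has rank 0. Corank 2; j^3 = u^3 is a perfect cube, so E-series; the 4-jet and mu = 6 give E_6. Both have type E_6, hence right-equivalent.

Yes.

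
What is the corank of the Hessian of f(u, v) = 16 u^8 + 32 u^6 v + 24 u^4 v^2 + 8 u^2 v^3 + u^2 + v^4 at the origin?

1

The Hessian at 0 is [[2, 0], [0, 0]] of rank 1; hence corank 1.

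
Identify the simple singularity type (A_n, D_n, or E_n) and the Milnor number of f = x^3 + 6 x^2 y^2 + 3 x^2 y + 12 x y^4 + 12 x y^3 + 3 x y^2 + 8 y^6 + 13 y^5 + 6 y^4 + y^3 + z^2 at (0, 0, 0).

Type E_{8}, Milnor number mu = 8.

The Hessian of f at 0 has rank 1. Corank 2; j^3 = (x + y)^3 is a perfect cube, so E-series; the 5-jet and mu = 8 give E_8.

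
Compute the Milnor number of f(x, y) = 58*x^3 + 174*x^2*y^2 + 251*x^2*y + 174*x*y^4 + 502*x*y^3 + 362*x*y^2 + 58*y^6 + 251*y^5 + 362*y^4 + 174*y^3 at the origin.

4

The Hessian of f at 0 has rank 0. Corank 2; j^3 = (2*x + 3*y)*(29*x^2 + 82*x*y + 58*y^2) splits into three distinct lines over C (the quadratic factor has nonzero discriminant), so D_4.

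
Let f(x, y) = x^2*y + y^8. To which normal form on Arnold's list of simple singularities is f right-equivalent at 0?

D_{9}

The Hessian of f at 0 has rank 0. Corank 2; j^3 = x^2*y has shape L^2 M (L != M), so D-series; mu = 9 gives D_9.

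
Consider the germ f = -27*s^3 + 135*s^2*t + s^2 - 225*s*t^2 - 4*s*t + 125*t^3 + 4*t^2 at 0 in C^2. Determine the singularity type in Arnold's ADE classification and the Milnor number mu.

The Hessian of f at 0 is [[2, -4], [-4, 8]] with rank 1, so corank 1. A Groebner basis of the Jacobian ideal J(f) in C{s,t} is {t^2, s - 2*t}; counting standard monomials gives mu = 2. Corank 1: A-series; mu = 2 gives A_2.

Type A_{2}, Milnor number mu = 2.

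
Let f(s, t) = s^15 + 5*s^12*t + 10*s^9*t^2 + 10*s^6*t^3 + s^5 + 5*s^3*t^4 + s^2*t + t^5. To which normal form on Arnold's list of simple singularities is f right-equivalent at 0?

D_{6}

The Hessian of f at 0 has rank 0. Corank 2; j^3 = s^2*t has shape L^2 M (L != M), so D-series; mu = 6 gives D_6.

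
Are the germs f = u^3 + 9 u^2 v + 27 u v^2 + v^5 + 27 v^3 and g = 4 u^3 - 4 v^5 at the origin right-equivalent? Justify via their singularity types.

Yes.

The Hessian of f at 0 is [[0, 0], [0, 0]] with rank 0, so corank 2. A Groebner basis of the Jacobian ideal J(f) in C{u,v} is {v^4, u^2 + 6*u*v + 9*v^2}; counting standard monomials gives mu = 8. Corank 2; j^3 = (u + 3*v)^3 is a perfect cube, so E-series; the 5-jet and mu = 8 give E_8. The Hessian of g at 0 is [[0, 0], [0, 0]] with rank 0, so corank 2. A Groebner basis of the Jacobian ideal J(g) in C{u,v} is {v^4, u^2}; counting standard monomials gives mu = 8. Corank 2; j^3 = 4*u^3 is a perfect cube, so E-series; the 5-jet and mu = 8 give E_8. Both have type E_8, hence right-equivalent.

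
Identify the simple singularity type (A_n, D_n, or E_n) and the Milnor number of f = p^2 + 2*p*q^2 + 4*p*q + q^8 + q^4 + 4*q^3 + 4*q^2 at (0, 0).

The Hessian of f at 0 has rank 1. Corank 1: A-series; mu = 7 gives A_7.

Type A7, Milnor number mu = 7.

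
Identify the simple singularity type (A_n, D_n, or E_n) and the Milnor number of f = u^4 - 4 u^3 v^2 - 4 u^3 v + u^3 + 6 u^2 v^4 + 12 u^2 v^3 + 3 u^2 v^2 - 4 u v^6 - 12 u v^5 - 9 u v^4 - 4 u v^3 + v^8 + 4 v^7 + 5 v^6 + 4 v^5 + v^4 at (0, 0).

Type E_6, Milnor number mu = 6.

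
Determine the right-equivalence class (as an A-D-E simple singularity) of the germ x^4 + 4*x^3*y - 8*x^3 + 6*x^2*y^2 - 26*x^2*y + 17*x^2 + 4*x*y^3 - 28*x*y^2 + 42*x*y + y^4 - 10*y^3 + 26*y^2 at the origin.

A_{1}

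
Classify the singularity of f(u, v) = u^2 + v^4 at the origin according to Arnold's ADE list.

The Hessian of f at 0 is [[2, 0], [0, 0]] with rank 1, so corank 1. A Groebner basis of the Jacobian ideal J(f) in C{u,v} is {v^3, u}; counting standard monomials gives mu = 3. Corank 1: A-series; mu = 3 gives A_3.

A_{3}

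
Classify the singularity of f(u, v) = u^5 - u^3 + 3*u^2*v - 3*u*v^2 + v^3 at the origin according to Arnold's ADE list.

E8

The Hessian of f at 0 is [[0, 0], [0, 0]] with rank 0, so corank 2. A Groebner basis of the Jacobian ideal J(f) in C{u,v} is {v^5, u*v^3 - 3*v^4/4, u^2 - 2*u*v + v^2}; counting standard monomials gives mu = 8. Corank 2; j^3 = -(u - v)^3 is a perfect cube, so E-series; the 5-jet and mu = 8 give E_8.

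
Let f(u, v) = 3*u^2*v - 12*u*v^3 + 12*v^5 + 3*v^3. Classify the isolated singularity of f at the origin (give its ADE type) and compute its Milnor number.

The Hessian of f at 0 has rank 0. Corank 2; j^3 = 3*v*(u^2 + v^2) splits into three distinct lines over C (the quadratic factor has nonzero discriminant), so D_4.

Type D_{4}, Milnor number mu = 4.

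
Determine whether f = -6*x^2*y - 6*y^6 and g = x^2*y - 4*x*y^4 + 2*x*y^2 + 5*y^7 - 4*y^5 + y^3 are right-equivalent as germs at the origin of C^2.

No.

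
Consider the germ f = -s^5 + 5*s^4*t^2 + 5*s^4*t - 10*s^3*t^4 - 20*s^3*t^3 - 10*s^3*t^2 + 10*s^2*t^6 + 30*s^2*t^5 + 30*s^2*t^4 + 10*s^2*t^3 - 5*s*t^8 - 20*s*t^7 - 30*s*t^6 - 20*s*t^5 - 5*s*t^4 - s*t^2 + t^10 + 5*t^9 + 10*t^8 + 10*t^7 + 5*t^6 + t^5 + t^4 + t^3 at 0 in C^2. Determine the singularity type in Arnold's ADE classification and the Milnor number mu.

The Hessian of f at 0 is [[0, 0], [0, 0]] with rank 0, so corank 2. A Groebner basis of the Jacobian ideal J(f) in C{s,t} is {s^4 + t^2/5, t^3, s*t - t^2}; counting standard monomials gives mu = 6. Corank 2; j^3 = -t^2*(s - t) has shape L^2 M (L != M), so D-series; mu = 6 gives D_6.

Type D_6, Milnor number mu = 6.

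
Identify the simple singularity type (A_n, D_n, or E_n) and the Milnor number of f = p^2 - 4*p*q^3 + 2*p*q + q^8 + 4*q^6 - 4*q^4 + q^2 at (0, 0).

The Hessian of f at 0 is [[2, 2], [2, 2]] with rank 1, so corank 1. A Groebner basis of the Jacobian ideal J(f) in C{p,q} is {p^3 - 3*p*q^2 - p - q, p^2*q + 2*p*q^2 + p/2 + q/2, -p/2 + q^3 - q/2}; counting standard monomials gives mu = 7. Corank 1: A-series; mu = 7 gives A_7.

Type A_7, Milnor number mu = 7.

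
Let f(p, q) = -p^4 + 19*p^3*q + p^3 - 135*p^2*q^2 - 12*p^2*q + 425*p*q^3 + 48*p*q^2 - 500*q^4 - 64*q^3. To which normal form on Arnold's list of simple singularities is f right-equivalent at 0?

E_7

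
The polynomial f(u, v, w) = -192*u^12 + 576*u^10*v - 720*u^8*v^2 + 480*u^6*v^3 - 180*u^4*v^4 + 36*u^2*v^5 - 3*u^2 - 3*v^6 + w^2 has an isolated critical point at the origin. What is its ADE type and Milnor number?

Type A_5, Milnor number mu = 5.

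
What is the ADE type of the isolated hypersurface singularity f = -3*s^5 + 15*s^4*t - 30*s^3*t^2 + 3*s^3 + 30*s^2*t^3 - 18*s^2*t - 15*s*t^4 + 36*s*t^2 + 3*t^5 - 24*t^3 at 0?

E_{8}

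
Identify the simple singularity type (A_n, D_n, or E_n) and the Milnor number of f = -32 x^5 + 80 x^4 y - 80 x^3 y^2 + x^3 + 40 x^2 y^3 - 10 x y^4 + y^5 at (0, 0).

The Hessian of f at 0 is [[0, 0], [0, 0]] with rank 0, so corank 2. A Groebner basis of the Jacobian ideal J(f) in C{x,y} is {y^5, x*y^3 - y^4/8, x^2}; counting standard monomials gives mu = 8. Corank 2; j^3 = x^3 is a perfect cube, so E-series; the 5-jet and mu = 8 give E_8.

Type E_{8}, Milnor number mu = 8.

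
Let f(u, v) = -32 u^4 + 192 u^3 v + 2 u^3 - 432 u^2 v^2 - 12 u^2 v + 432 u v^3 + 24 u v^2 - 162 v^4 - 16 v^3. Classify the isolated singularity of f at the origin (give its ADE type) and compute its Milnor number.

The Hessian of f at 0 has rank 0. Corank 2; j^3 = 2*(u - 2*v)^3 is a perfect cube, so E-series; the 4-jet and mu = 6 give E_6.

Type E_{6}, Milnor number mu = 6.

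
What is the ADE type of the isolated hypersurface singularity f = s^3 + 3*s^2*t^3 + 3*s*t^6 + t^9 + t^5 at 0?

E_8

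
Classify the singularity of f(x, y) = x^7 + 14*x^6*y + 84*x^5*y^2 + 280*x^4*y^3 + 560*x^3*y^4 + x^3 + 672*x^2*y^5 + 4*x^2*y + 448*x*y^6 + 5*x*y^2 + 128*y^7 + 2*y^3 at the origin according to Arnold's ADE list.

The Hessian of f at 0 has rank 0. Corank 2; j^3 = (x + y)^2*(x + 2*y) has shape L^2 M (L != M), so D-series; mu = 8 gives D_8.

D_8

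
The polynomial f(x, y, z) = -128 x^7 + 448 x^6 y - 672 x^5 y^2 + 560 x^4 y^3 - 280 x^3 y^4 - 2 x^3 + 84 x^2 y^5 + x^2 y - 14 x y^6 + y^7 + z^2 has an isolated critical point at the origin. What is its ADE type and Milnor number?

Type D8, Milnor number mu = 8.

The Hessian of f at 0 is [[0, 0, 0], [0, 0, 0], [0, 0, 2]] with rank 1, so corank 2. A Groebner basis of the Jacobian ideal J(f) in C{x,y,z} is {x*y/14 + y^6, x*y^2, x^2 - x*y/2, z}; counting standard monomials gives mu = 8. Corank 2; j^3 = -x^2*(2*x - y) has shape L^2 M (L != M), so D-series; mu = 8 gives D_8.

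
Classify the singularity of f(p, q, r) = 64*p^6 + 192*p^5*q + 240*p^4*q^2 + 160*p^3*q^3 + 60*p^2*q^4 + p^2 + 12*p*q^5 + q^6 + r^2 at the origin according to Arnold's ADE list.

The Hessian of f at 0 has rank 2. Corank 1: A-series; mu = 5 gives A_5.

A_{5}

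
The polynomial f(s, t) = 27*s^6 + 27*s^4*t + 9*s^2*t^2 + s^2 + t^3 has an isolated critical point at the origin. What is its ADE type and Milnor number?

Type A_{2}, Milnor number mu = 2.

The Hessian of f at 0 is [[2, 0], [0, 0]] with rank 1, so corank 1. A Groebner basis of the Jacobian ideal J(f) in C{s,t} is {t^2, s}; counting standard monomials gives mu = 2. Corank 1: A-series; mu = 2 gives A_2.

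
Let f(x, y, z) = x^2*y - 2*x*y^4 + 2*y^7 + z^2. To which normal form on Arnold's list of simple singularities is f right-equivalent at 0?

The Hessian of f at 0 is [[0, 0, 0], [0, 0, 0], [0, 0, 2]] with rank 1, so corank 2. A Groebner basis of the Jacobian ideal J(f) in C{x,y,z} is {x^2/6 + x*y^3, -x*y + y^4, x^3, x^2*y, z}; counting standard monomials gives mu = 8. Corank 2; j^3 = x^2*y has shape L^2 M (L != M), so D-series; mu = 8 gives D_8.

D8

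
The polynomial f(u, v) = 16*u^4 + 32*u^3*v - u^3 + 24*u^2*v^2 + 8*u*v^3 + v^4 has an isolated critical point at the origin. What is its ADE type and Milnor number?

The Hessian of f at 0 has rank 0. Corank 2; j^3 = -u^3 is a perfect cube, so E-series; the 4-jet and mu = 6 give E_6.

Type E_{6}, Milnor number mu = 6.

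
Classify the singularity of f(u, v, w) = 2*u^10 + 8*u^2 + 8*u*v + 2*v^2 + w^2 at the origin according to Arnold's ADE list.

The Hessian of f at 0 is [[16, 8, 0], [8, 4, 0], [0, 0, 2]] with rank 2, so corank 1. A Groebner basis of the Jacobian ideal J(f) in C{u,v,w} is {v^9, u + v/2, w}; counting standard monomials gives mu = 9. Corank 1: A-series; mu = 9 gives A_9.

A_{9}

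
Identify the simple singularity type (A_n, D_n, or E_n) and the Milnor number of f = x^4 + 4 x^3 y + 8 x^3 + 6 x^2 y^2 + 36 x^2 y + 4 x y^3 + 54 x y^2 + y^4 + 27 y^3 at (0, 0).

Type E_{6}, Milnor number mu = 6.

The Hessian of f at 0 has rank 0. Corank 2; j^3 = (2*x + 3*y)^3 is a perfect cube, so E-series; the 4-jet and mu = 6 give E_6.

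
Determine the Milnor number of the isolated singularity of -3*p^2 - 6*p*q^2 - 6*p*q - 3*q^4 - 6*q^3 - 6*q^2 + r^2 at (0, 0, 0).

1

The Hessian of f at 0 is [[-6, -6, 0], [-6, -12, 0], [0, 0, 2]] with rank 3, so corank 0. A Groebner basis of the Jacobian ideal J(f) in C{p,q,r} is {p, q, r}; counting standard monomials gives mu = 1. Corank 0: nondegenerate Morse point, so A_1.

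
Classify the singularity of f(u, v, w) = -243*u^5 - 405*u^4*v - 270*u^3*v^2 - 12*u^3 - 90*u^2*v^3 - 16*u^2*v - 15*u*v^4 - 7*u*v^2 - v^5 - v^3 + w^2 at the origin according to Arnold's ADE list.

D6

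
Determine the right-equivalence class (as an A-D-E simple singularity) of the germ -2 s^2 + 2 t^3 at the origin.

A_2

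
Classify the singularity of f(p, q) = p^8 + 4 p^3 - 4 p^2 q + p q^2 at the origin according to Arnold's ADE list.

The Hessian of f at 0 is [[0, 0], [0, 0]] with rank 0, so corank 2. A Groebner basis of the Jacobian ideal J(f) in C{p,q} is {-32*p*q + q^7 + 16*q^2, p*q^2 - q^3/2, p^2 - p*q/2}; counting standard monomials gives mu = 9. Corank 2; j^3 = p*(2*p - q)^2 has shape L^2 M (L != M), so D-series; mu = 9 gives D_9.

D_{9}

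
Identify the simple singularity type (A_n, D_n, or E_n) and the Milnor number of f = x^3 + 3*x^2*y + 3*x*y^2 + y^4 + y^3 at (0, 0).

The Hessian of f at 0 has rank 0. Corank 2; j^3 = (x + y)^3 is a perfect cube, so E-series; the 4-jet and mu = 6 give E_6.

Type E6, Milnor number mu = 6.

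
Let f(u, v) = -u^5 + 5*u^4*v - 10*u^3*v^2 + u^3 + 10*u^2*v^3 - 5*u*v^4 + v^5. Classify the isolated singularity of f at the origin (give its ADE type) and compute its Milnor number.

The Hessian of f at 0 has rank 0. Corank 2; j^3 = u^3 is a perfect cube, so E-series; the 5-jet and mu = 8 give E_8.

Type E8, Milnor number mu = 8.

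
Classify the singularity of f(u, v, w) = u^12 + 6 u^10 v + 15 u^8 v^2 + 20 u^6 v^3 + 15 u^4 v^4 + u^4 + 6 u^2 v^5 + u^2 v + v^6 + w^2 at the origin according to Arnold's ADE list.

The Hessian of f at 0 has rank 1. Corank 2; j^3 = u^2*v has shape L^2 M (L != M), so D-series; mu = 7 gives D_7.

D_{7}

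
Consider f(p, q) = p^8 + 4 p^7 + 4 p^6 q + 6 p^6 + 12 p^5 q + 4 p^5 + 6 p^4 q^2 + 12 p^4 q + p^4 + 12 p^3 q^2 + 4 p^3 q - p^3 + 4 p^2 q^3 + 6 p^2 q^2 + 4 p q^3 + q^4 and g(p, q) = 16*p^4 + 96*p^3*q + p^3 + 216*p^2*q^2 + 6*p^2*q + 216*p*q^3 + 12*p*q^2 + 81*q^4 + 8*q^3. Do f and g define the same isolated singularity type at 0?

Yes.

The Hessian of f at 0 has rank 0. Corank 2; j^3 = -p^3 is a perfect cube, so E-series; the 4-jet and mu = 6 give E_6. The Hessian of g at 0 has rank 0. Corank 2; j^3 = (p + 2*q)^3 is a perfect cube, so E-series; the 4-jet and mu = 6 give E_6. Both have type E_6, hence right-equivalent.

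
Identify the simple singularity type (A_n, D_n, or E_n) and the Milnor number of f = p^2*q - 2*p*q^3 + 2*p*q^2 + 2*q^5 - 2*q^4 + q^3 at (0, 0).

Type D6, Milnor number mu = 6.

The Hessian of f at 0 has rank 0. Corank 2; j^3 = q*(p + q)^2 has shape L^2 M (L != M), so D-series; mu = 6 gives D_6.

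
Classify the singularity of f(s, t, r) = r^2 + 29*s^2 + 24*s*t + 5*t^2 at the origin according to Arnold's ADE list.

A1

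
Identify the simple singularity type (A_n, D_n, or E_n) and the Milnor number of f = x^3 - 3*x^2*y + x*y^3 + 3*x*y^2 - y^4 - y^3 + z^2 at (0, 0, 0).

Type E7, Milnor number mu = 7.

The Hessian of f at 0 is [[0, 0, 0], [0, 0, 0], [0, 0, 2]] with rank 1, so corank 2. A Groebner basis of the Jacobian ideal J(f) in C{x,y,z} is {x^3 - 3*x^2*y - 6*x^2 + 12*x*y - 6*y^2, 3*x^2 + x*y^2 - 6*x*y + 3*y^2, 3*x^2 - 6*x*y + y^3 + 3*y^2, z}; counting standard monomials gives mu = 7. Corank 2; j^3 = (x - y)^3 is a perfect cube, so E-series; the 4-jet and mu = 7 give E_7.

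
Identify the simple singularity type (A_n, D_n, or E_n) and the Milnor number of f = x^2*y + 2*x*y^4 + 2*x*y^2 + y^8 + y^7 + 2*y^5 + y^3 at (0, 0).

The Hessian of f at 0 is [[0, 0], [0, 0]] with rank 0, so corank 2. A Groebner basis of the Jacobian ideal J(f) in C{x,y} is {x^2*y^2 - 16*x^2*y - 2*x^2 - 32*x*y^2 - 3*x*y - 16*y^3 - y^2, 8*x^2*y + x^2 + x*y^3 + 16*x*y^2 + x*y + 8*y^3, x*y + y^4 + y^2, x^3 + 3*x^2*y + 3*x*y^2 + y^3}; counting standard monomials gives mu = 9. Corank 2; j^3 = y*(x + y)^2 has shape L^2 M (L != M), so D-series; mu = 9 gives D_9.

Type D9, Milnor number mu = 9.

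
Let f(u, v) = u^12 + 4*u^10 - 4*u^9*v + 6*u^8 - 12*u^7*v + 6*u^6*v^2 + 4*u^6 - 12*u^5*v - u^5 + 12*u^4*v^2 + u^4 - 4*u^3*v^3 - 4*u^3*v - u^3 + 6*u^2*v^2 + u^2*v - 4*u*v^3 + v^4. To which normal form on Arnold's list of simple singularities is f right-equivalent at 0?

The Hessian of f at 0 has rank 0. Corank 2; j^3 = -u^2*(u - v) has shape L^2 M (L != M), so D-series; mu = 5 gives D_5.

D5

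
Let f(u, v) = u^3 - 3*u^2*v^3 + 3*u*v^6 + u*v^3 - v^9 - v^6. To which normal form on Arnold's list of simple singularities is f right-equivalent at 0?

The Hessian of f at 0 is [[0, 0], [0, 0]] with rank 0, so corank 2. A Groebner basis of the Jacobian ideal J(f) in C{u,v} is {u^3, u*v^2, 3*u^2 + v^3}; counting standard monomials gives mu = 7. Corank 2; j^3 = u^3 is a perfect cube, so E-series; the 4-jet and mu = 7 give E_7.

E_7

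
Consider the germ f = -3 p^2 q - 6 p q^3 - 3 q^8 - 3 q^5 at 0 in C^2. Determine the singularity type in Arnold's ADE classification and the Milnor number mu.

The Hessian of f at 0 has rank 0. Corank 2; j^3 = -3*p^2*q has shape L^2 M (L != M), so D-series; mu = 9 gives D_9.

Type D_9, Milnor number mu = 9.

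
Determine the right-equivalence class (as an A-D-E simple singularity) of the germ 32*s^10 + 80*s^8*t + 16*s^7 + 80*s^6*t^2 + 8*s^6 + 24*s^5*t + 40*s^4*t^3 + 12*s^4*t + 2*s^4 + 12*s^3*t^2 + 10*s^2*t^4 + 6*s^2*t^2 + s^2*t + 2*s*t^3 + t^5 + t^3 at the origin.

D_4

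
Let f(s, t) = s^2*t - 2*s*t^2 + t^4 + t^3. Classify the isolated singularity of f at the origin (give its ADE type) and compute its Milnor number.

Type D_5, Milnor number mu = 5.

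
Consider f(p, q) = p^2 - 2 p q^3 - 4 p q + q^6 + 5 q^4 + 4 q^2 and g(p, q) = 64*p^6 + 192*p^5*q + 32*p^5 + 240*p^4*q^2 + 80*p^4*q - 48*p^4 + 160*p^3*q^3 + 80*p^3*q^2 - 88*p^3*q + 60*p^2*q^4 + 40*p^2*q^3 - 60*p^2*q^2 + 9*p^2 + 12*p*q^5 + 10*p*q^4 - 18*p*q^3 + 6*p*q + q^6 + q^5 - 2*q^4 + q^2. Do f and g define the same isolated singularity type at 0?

No.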